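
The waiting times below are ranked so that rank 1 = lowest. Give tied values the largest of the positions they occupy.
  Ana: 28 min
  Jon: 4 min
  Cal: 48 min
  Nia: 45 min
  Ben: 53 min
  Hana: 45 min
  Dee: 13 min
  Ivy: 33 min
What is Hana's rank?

6

Sorted (ascending): 4, 13, 28, 33, 45, 45, 48, 53
The 2 values of 45 occupy positions 5–6 → each gets rank 6.
Hana has value 45 min → rank 6.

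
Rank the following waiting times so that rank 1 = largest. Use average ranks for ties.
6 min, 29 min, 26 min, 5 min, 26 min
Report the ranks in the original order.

4, 1, 2.5, 5, 2.5

Sorted (descending): 29, 26, 26, 6, 5
The 2 values of 26 occupy positions 2–3 → average rank (2+3)/2 = 2.5.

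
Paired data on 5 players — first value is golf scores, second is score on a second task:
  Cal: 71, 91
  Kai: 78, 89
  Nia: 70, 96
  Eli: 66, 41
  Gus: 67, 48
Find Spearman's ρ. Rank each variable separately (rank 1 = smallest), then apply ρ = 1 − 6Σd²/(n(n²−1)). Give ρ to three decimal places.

Ranks of variable 1: 4, 5, 3, 1, 2
Ranks of variable 2: 4, 3, 5, 1, 2
d = r₁ − r₂: 0, 2, -2, 0, 0
d²: 0, 4, 4, 0, 0; Σd² = 8
ρ = 1 − 6·8/(5·24) = 1 − 48/120 = 0.600

0.600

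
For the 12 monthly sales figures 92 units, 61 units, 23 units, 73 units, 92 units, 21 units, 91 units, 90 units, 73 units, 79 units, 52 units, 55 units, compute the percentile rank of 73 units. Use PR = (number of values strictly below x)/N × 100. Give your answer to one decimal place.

41.7

N = 12.
Strictly below 73: 5. Equal to 73: 2.
PR = 5/12 × 100 = 41.7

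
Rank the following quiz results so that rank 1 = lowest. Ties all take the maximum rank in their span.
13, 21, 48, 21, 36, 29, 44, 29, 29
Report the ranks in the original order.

Sorted (ascending): 13, 21, 21, 29, 29, 29, 36, 44, 48
The 2 values of 21 occupy positions 2–3 → each gets rank 3.
The 3 values of 29 occupy positions 4–6 → each gets rank 6.

1, 3, 9, 3, 7, 6, 8, 6, 6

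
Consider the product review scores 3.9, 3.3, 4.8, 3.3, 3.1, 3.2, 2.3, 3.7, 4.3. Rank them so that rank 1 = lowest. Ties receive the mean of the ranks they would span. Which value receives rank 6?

Sorted (ascending): 2.3, 3.1, 3.2, 3.3, 3.3, 3.7, 3.9, 4.3, 4.8
The 2 values of 3.3 occupy positions 4–5 → average rank (4+5)/2 = 4.5.
Rank 6 → value 3.7.

3.7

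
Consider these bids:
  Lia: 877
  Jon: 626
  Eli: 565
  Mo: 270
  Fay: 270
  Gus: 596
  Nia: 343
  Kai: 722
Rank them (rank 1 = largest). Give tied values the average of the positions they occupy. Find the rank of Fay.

Sorted (descending): 877, 722, 626, 596, 565, 343, 270, 270
The 2 values of 270 occupy positions 7–8 → average rank (7+8)/2 = 7.5.
Fay has value 270 → rank 7.5.

7.5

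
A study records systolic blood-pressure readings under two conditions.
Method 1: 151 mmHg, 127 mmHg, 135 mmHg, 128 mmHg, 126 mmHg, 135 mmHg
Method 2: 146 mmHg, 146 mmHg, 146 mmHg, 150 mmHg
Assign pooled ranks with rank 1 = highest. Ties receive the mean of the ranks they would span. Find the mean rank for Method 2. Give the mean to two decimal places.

Sorted (descending): 151, 150, 146, 146, 146, 135, 135, 128, 127, 126
The 3 values of 146 occupy positions 3–5 → average rank 4.
The 2 values of 135 occupy positions 6–7 → average rank (6+7)/2 = 6.5.
Method 2 values → pooled ranks: 146→4, 146→4, 146→4, 150→2
Mean rank = (4 + 4 + 4 + 2) / 4 = 3.50

3.50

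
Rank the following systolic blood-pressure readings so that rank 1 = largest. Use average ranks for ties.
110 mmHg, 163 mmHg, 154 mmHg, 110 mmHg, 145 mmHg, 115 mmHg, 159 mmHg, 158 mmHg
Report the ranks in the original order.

7.5, 1, 4, 7.5, 5, 6, 2, 3

Sorted (descending): 163, 159, 158, 154, 145, 115, 110, 110
The 2 values of 110 occupy positions 7–8 → average rank (7+8)/2 = 7.5.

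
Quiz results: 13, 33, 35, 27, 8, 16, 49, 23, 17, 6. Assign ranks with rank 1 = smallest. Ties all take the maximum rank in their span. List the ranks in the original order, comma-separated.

Sorted (ascending): 6, 8, 13, 16, 17, 23, 27, 33, 35, 49
No ties — each value takes its position as its rank.

3, 8, 9, 7, 2, 4, 10, 6, 5, 1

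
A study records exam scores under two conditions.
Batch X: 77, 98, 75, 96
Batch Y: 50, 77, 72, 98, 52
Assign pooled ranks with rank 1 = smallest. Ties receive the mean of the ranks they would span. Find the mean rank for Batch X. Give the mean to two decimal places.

6.25

Sorted (ascending): 50, 52, 72, 75, 77, 77, 96, 98, 98
The 2 values of 77 occupy positions 5–6 → average rank (5+6)/2 = 5.5.
The 2 values of 98 occupy positions 8–9 → average rank (8+9)/2 = 8.5.
Batch X values → pooled ranks: 77→5.5, 98→8.5, 75→4, 96→7
Mean rank = (5.5 + 8.5 + 4 + 7) / 4 = 6.25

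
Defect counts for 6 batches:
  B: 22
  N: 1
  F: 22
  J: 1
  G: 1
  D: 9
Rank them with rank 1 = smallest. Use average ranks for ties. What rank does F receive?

Sorted (ascending): 1, 1, 1, 9, 22, 22
The 3 values of 1 occupy positions 1–3 → average rank 2.
The 2 values of 22 occupy positions 5–6 → average rank (5+6)/2 = 5.5.
F has value 22 → rank 5.5.

5.5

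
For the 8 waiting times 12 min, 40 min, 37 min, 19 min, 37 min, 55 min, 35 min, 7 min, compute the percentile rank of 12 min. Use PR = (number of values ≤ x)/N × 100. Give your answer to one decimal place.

N = 8.
Strictly below 12: 1. Equal to 12: 1.
PR = 2/8 × 100 = 25.0

25.0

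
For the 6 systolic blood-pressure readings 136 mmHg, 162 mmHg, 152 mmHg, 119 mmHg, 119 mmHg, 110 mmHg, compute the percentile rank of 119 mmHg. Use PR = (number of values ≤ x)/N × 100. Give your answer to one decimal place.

50.0

N = 6.
Strictly below 119: 1. Equal to 119: 2.
PR = 3/6 × 100 = 50.0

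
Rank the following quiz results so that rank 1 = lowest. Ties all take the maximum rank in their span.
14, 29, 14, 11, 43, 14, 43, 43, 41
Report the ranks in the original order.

4, 5, 4, 1, 9, 4, 9, 9, 6

Sorted (ascending): 11, 14, 14, 14, 29, 41, 43, 43, 43
The 3 values of 14 occupy positions 2–4 → each gets rank 4.
The 3 values of 43 occupy positions 7–9 → each gets rank 9.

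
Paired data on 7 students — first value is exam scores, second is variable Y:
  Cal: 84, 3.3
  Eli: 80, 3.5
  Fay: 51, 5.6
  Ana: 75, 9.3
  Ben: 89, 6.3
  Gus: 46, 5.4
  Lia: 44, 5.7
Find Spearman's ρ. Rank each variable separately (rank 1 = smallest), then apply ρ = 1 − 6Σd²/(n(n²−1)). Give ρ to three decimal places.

Ranks of variable 1: 6, 5, 3, 4, 7, 2, 1
Ranks of variable 2: 1, 2, 4, 7, 6, 3, 5
d = r₁ − r₂: 5, 3, -1, -3, 1, -1, -4
d²: 25, 9, 1, 9, 1, 1, 16; Σd² = 62
ρ = 1 − 6·62/(7·48) = 1 − 372/336 = -0.107

-0.107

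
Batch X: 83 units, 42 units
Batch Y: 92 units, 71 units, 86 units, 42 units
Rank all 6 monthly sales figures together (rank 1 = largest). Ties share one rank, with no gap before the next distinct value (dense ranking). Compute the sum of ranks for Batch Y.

12

Sorted (descending): 92, 86, 83, 71, 42, 42
The 2 values of 42 share dense rank 5.
Remaining distinct values take the next consecutive integers.
Batch Y values → pooled ranks: 92→1, 71→4, 86→2, 42→5
Rank sum = 1 + 4 + 2 + 5 = 12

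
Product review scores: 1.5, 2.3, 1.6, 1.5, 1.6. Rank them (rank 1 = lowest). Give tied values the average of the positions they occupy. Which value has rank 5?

2.3

Sorted (ascending): 1.5, 1.5, 1.6, 1.6, 2.3
The 2 values of 1.5 occupy positions 1–2 → average rank (1+2)/2 = 1.5.
The 2 values of 1.6 occupy positions 3–4 → average rank (3+4)/2 = 3.5.
Rank 5 → value 2.3.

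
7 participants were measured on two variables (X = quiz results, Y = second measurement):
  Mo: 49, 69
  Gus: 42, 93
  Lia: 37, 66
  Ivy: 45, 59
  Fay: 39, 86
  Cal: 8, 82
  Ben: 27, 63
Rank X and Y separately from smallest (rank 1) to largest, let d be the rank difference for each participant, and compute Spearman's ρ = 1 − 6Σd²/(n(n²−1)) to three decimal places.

Ranks of variable 1: 7, 5, 3, 6, 4, 1, 2
Ranks of variable 2: 4, 7, 3, 1, 6, 5, 2
d = r₁ − r₂: 3, -2, 0, 5, -2, -4, 0
d²: 9, 4, 0, 25, 4, 16, 0; Σd² = 58
ρ = 1 − 6·58/(7·48) = 1 − 348/336 = -0.036

-0.036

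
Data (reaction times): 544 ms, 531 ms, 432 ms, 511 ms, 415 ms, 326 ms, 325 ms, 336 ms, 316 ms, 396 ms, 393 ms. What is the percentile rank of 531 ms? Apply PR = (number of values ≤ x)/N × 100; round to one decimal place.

N = 11.
Strictly below 531: 9. Equal to 531: 1.
PR = 10/11 × 100 = 90.9

90.9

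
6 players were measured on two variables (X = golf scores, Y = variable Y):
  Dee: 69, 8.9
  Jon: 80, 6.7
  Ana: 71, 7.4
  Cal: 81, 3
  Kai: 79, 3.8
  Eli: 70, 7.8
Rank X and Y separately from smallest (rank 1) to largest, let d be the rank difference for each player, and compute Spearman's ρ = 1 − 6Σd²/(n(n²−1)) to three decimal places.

-0.943

Ranks of variable 1: 1, 5, 3, 6, 4, 2
Ranks of variable 2: 6, 3, 4, 1, 2, 5
d = r₁ − r₂: -5, 2, -1, 5, 2, -3
d²: 25, 4, 1, 25, 4, 9; Σd² = 68
ρ = 1 − 6·68/(6·35) = 1 − 408/210 = -0.943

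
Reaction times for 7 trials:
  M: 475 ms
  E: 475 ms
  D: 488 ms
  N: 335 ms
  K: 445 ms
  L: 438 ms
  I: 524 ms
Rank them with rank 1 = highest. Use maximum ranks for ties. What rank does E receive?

Sorted (descending): 524, 488, 475, 475, 445, 438, 335
The 2 values of 475 occupy positions 3–4 → each gets rank 4.
E has value 475 ms → rank 4.

4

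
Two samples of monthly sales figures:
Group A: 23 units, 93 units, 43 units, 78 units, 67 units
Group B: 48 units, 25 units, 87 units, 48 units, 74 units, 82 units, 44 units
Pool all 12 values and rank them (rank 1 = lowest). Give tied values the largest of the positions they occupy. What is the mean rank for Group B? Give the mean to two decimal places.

6.71

Sorted (ascending): 23, 25, 43, 44, 48, 48, 67, 74, 78, 82, 87, 93
The 2 values of 48 occupy positions 5–6 → each gets rank 6.
Group B values → pooled ranks: 48→6, 25→2, 87→11, 48→6, 74→8, 82→10, 44→4
Mean rank = (6 + 2 + 11 + 6 + 8 + 10 + 4) / 7 = 6.71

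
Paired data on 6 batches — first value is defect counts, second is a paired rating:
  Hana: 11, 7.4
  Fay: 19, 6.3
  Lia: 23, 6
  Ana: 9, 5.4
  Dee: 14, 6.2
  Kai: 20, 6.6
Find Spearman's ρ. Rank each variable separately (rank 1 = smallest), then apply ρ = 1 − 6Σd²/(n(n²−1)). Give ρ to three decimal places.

0.086

Ranks of variable 1: 2, 4, 6, 1, 3, 5
Ranks of variable 2: 6, 4, 2, 1, 3, 5
d = r₁ − r₂: -4, 0, 4, 0, 0, 0
d²: 16, 0, 16, 0, 0, 0; Σd² = 32
ρ = 1 − 6·32/(6·35) = 1 − 192/210 = 0.086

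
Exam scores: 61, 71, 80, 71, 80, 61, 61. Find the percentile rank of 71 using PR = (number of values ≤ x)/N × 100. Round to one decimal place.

N = 7.
Strictly below 71: 3. Equal to 71: 2.
PR = 5/7 × 100 = 71.4

71.4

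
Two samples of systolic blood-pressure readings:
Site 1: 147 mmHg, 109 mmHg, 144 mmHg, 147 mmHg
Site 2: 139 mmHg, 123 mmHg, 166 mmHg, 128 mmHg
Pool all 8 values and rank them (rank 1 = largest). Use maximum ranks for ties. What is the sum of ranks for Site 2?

19

Sorted (descending): 166, 147, 147, 144, 139, 128, 123, 109
The 2 values of 147 occupy positions 2–3 → each gets rank 3.
Site 2 values → pooled ranks: 139→5, 123→7, 166→1, 128→6
Rank sum = 5 + 7 + 1 + 6 = 19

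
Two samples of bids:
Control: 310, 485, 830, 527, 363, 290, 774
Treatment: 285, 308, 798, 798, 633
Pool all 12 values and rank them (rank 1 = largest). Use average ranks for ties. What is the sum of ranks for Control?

46

Sorted (descending): 830, 798, 798, 774, 633, 527, 485, 363, 310, 308, 290, 285
The 2 values of 798 occupy positions 2–3 → average rank (2+3)/2 = 2.5.
Control values → pooled ranks: 310→9, 485→7, 830→1, 527→6, 363→8, 290→11, 774→4
Rank sum = 9 + 7 + 1 + 6 + 8 + 11 + 4 = 46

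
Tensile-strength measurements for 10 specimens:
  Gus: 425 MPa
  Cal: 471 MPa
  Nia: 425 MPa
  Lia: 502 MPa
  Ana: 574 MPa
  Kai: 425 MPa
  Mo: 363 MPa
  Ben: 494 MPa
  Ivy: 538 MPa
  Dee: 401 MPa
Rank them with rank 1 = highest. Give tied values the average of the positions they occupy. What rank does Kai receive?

7

Sorted (descending): 574, 538, 502, 494, 471, 425, 425, 425, 401, 363
The 3 values of 425 occupy positions 6–8 → average rank 7.
Kai has value 425 MPa → rank 7.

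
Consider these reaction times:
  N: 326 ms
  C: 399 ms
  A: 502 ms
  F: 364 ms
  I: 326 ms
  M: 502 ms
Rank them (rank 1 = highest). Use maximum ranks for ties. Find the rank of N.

6

Sorted (descending): 502, 502, 399, 364, 326, 326
The 2 values of 502 occupy positions 1–2 → each gets rank 2.
The 2 values of 326 occupy positions 5–6 → each gets rank 6.
N has value 326 ms → rank 6.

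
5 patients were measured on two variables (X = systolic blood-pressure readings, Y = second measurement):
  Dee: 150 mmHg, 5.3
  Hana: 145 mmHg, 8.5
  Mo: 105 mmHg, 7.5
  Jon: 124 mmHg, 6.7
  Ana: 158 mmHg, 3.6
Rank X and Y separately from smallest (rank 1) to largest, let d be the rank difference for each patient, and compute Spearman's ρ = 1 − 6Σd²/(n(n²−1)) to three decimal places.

-0.700

Ranks of variable 1: 4, 3, 1, 2, 5
Ranks of variable 2: 2, 5, 4, 3, 1
d = r₁ − r₂: 2, -2, -3, -1, 4
d²: 4, 4, 9, 1, 16; Σd² = 34
ρ = 1 − 6·34/(5·24) = 1 − 204/120 = -0.700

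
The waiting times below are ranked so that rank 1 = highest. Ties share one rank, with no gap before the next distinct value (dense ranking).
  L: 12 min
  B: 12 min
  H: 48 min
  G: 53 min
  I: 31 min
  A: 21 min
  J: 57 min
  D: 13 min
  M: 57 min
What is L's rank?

Sorted (descending): 57, 57, 53, 48, 31, 21, 13, 12, 12
The 2 values of 57 share dense rank 1.
The 2 values of 12 share dense rank 7.
Remaining distinct values take the next consecutive integers.
L has value 12 min → rank 7.

7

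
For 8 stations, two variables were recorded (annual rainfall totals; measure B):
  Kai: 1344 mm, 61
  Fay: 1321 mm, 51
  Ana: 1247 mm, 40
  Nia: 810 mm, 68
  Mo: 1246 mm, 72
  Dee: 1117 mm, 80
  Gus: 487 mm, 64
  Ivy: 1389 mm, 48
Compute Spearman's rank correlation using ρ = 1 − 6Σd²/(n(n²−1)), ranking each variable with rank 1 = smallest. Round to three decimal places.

-0.619

Ranks of variable 1: 7, 6, 5, 2, 4, 3, 1, 8
Ranks of variable 2: 4, 3, 1, 6, 7, 8, 5, 2
d = r₁ − r₂: 3, 3, 4, -4, -3, -5, -4, 6
d²: 9, 9, 16, 16, 9, 25, 16, 36; Σd² = 136
ρ = 1 − 6·136/(8·63) = 1 − 816/504 = -0.619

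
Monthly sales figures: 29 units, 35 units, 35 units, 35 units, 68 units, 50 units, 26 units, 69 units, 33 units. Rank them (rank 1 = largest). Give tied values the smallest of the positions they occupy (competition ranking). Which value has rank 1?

Sorted (descending): 69, 68, 50, 35, 35, 35, 33, 29, 26
The 3 values of 35 occupy positions 4–6 → each gets rank 4.
Rank 1 → value 69.

69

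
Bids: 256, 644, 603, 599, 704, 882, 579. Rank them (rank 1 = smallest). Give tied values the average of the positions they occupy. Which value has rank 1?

Sorted (ascending): 256, 579, 599, 603, 644, 704, 882
No ties — each value takes its position as its rank.
Rank 1 → value 256.

256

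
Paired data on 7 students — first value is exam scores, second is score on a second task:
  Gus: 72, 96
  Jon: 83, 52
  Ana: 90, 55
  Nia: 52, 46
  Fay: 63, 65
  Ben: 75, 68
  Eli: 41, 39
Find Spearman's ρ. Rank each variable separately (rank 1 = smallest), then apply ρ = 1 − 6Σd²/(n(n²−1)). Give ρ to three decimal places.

Ranks of variable 1: 4, 6, 7, 2, 3, 5, 1
Ranks of variable 2: 7, 3, 4, 2, 5, 6, 1
d = r₁ − r₂: -3, 3, 3, 0, -2, -1, 0
d²: 9, 9, 9, 0, 4, 1, 0; Σd² = 32
ρ = 1 − 6·32/(7·48) = 1 − 192/336 = 0.429

0.429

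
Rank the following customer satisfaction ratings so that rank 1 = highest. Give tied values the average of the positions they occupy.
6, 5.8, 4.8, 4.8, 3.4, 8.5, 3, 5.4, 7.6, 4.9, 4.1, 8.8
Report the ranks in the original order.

4, 5, 8.5, 8.5, 11, 2, 12, 6, 3, 7, 10, 1

Sorted (descending): 8.8, 8.5, 7.6, 6, 5.8, 5.4, 4.9, 4.8, 4.8, 4.1, 3.4, 3
The 2 values of 4.8 occupy positions 8–9 → average rank (8+9)/2 = 8.5.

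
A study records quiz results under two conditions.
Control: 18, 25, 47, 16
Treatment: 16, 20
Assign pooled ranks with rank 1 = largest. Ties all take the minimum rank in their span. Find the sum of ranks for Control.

Sorted (descending): 47, 25, 20, 18, 16, 16
The 2 values of 16 occupy positions 5–6 → each gets rank 5.
Control values → pooled ranks: 18→4, 25→2, 47→1, 16→5
Rank sum = 4 + 2 + 1 + 5 = 12

12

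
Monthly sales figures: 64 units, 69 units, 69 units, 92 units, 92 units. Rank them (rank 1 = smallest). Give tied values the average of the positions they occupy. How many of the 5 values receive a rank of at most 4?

Sorted (ascending): 64, 69, 69, 92, 92
The 2 values of 69 occupy positions 2–3 → average rank (2+3)/2 = 2.5.
The 2 values of 92 occupy positions 4–5 → average rank (4+5)/2 = 4.5.
Ranks ≤ 4: {1, 2.5, 2.5} → 3 values.

3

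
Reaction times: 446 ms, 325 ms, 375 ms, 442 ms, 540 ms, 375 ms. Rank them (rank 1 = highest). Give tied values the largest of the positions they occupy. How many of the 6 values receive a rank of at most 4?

Sorted (descending): 540, 446, 442, 375, 375, 325
The 2 values of 375 occupy positions 4–5 → each gets rank 5.
Ranks ≤ 4: {1, 2, 3} → 3 values.

3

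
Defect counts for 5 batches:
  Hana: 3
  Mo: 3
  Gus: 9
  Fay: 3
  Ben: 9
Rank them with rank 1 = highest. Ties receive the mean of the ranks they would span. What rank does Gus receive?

1.5

Sorted (descending): 9, 9, 3, 3, 3
The 2 values of 9 occupy positions 1–2 → average rank (1+2)/2 = 1.5.
The 3 values of 3 occupy positions 3–5 → average rank 4.
Gus has value 9 → rank 1.5.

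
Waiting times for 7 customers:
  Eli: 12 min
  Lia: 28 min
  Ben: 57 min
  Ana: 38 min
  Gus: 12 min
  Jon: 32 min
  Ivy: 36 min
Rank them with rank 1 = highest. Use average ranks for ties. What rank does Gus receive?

Sorted (descending): 57, 38, 36, 32, 28, 12, 12
The 2 values of 12 occupy positions 6–7 → average rank (6+7)/2 = 6.5.
Gus has value 12 min → rank 6.5.

6.5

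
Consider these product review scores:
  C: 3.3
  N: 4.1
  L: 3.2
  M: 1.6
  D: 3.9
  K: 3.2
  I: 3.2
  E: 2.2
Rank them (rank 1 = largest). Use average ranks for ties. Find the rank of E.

7

Sorted (descending): 4.1, 3.9, 3.3, 3.2, 3.2, 3.2, 2.2, 1.6
The 3 values of 3.2 occupy positions 4–6 → average rank 5.
E has value 2.2 → rank 7.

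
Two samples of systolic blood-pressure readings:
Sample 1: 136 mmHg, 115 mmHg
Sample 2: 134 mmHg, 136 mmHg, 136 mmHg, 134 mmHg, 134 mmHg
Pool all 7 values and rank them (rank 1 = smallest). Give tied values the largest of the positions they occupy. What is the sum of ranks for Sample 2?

26

Sorted (ascending): 115, 134, 134, 134, 136, 136, 136
The 3 values of 134 occupy positions 2–4 → each gets rank 4.
The 3 values of 136 occupy positions 5–7 → each gets rank 7.
Sample 2 values → pooled ranks: 134→4, 136→7, 136→7, 134→4, 134→4
Rank sum = 4 + 7 + 7 + 4 + 4 = 26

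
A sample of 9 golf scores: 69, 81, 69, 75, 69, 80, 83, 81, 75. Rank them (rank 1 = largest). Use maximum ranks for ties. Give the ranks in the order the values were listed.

Sorted (descending): 83, 81, 81, 80, 75, 75, 69, 69, 69
The 2 values of 81 occupy positions 2–3 → each gets rank 3.
The 2 values of 75 occupy positions 5–6 → each gets rank 6.
The 3 values of 69 occupy positions 7–9 → each gets rank 9.

9, 3, 9, 6, 9, 4, 1, 3, 6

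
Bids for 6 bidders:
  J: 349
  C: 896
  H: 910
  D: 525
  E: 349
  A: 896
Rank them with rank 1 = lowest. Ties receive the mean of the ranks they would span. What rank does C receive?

4.5

Sorted (ascending): 349, 349, 525, 896, 896, 910
The 2 values of 349 occupy positions 1–2 → average rank (1+2)/2 = 1.5.
The 2 values of 896 occupy positions 4–5 → average rank (4+5)/2 = 4.5.
C has value 896 → rank 4.5.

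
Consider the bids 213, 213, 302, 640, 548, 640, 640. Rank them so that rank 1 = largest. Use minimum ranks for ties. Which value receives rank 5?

302

Sorted (descending): 640, 640, 640, 548, 302, 213, 213
The 3 values of 640 occupy positions 1–3 → each gets rank 1.
The 2 values of 213 occupy positions 6–7 → each gets rank 6.
Rank 5 → value 302.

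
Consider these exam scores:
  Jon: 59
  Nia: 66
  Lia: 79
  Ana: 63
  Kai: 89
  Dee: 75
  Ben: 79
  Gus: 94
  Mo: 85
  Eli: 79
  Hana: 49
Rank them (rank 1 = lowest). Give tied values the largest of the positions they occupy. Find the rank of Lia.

Sorted (ascending): 49, 59, 63, 66, 75, 79, 79, 79, 85, 89, 94
The 3 values of 79 occupy positions 6–8 → each gets rank 8.
Lia has value 79 → rank 8.

8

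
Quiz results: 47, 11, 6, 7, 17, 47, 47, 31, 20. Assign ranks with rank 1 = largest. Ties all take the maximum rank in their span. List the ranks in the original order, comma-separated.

Sorted (descending): 47, 47, 47, 31, 20, 17, 11, 7, 6
The 3 values of 47 occupy positions 1–3 → each gets rank 3.

3, 7, 9, 8, 6, 3, 3, 4, 5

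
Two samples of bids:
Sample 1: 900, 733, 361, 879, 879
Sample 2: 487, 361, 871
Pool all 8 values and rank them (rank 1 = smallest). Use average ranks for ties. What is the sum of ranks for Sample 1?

Sorted (ascending): 361, 361, 487, 733, 871, 879, 879, 900
The 2 values of 361 occupy positions 1–2 → average rank (1+2)/2 = 1.5.
The 2 values of 879 occupy positions 6–7 → average rank (6+7)/2 = 6.5.
Sample 1 values → pooled ranks: 900→8, 733→4, 361→1.5, 879→6.5, 879→6.5
Rank sum = 8 + 4 + 1.5 + 6.5 + 6.5 = 26.5

26.5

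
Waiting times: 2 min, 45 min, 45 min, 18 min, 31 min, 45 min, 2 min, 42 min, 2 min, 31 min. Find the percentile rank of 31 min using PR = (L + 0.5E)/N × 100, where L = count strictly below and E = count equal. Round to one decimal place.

50.0

N = 10.
Strictly below 31: 4. Equal to 31: 2.
PR = (4 + 0.5·2)/10 × 100 = 50.0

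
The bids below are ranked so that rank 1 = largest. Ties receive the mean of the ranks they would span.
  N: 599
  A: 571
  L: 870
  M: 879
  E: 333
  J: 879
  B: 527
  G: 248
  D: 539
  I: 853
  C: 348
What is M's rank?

Sorted (descending): 879, 879, 870, 853, 599, 571, 539, 527, 348, 333, 248
The 2 values of 879 occupy positions 1–2 → average rank (1+2)/2 = 1.5.
M has value 879 → rank 1.5.

1.5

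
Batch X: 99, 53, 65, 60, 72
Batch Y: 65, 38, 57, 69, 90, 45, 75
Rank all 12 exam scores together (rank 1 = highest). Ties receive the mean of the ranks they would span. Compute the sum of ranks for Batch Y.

Sorted (descending): 99, 90, 75, 72, 69, 65, 65, 60, 57, 53, 45, 38
The 2 values of 65 occupy positions 6–7 → average rank (6+7)/2 = 6.5.
Batch Y values → pooled ranks: 65→6.5, 38→12, 57→9, 69→5, 90→2, 45→11, 75→3
Rank sum = 6.5 + 12 + 9 + 5 + 2 + 11 + 3 = 48.5

48.5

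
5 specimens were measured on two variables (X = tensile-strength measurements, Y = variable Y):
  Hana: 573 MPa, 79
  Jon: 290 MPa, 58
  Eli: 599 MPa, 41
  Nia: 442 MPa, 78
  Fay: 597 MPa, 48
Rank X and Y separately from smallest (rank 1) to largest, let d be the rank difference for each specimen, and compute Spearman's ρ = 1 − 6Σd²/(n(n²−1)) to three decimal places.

Ranks of variable 1: 3, 1, 5, 2, 4
Ranks of variable 2: 5, 3, 1, 4, 2
d = r₁ − r₂: -2, -2, 4, -2, 2
d²: 4, 4, 16, 4, 4; Σd² = 32
ρ = 1 − 6·32/(5·24) = 1 − 192/120 = -0.600

-0.600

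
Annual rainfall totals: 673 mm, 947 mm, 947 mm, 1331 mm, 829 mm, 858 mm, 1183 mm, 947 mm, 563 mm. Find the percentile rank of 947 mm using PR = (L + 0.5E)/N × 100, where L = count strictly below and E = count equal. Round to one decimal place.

61.1

N = 9.
Strictly below 947: 4. Equal to 947: 3.
PR = (4 + 0.5·3)/9 × 100 = 61.1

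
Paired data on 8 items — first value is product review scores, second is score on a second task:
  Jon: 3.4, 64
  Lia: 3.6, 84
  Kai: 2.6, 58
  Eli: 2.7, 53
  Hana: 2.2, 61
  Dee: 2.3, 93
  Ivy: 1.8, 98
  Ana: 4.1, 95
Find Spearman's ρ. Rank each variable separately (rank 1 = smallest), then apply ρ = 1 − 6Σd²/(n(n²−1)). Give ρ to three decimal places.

-0.048

Ranks of variable 1: 6, 7, 4, 5, 2, 3, 1, 8
Ranks of variable 2: 4, 5, 2, 1, 3, 6, 8, 7
d = r₁ − r₂: 2, 2, 2, 4, -1, -3, -7, 1
d²: 4, 4, 4, 16, 1, 9, 49, 1; Σd² = 88
ρ = 1 − 6·88/(8·63) = 1 − 528/504 = -0.048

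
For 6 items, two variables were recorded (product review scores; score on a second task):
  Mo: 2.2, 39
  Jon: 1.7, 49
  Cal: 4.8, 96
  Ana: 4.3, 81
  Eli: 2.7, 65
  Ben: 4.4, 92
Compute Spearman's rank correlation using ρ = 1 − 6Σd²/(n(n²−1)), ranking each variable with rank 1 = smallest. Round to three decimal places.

Ranks of variable 1: 2, 1, 6, 4, 3, 5
Ranks of variable 2: 1, 2, 6, 4, 3, 5
d = r₁ − r₂: 1, -1, 0, 0, 0, 0
d²: 1, 1, 0, 0, 0, 0; Σd² = 2
ρ = 1 − 6·2/(6·35) = 1 − 12/210 = 0.943

0.943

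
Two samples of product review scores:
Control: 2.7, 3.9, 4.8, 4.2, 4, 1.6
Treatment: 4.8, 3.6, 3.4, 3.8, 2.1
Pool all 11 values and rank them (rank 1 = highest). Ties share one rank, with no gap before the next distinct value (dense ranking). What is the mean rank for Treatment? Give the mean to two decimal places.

Sorted (descending): 4.8, 4.8, 4.2, 4, 3.9, 3.8, 3.6, 3.4, 2.7, 2.1, 1.6
The 2 values of 4.8 share dense rank 1.
Remaining distinct values take the next consecutive integers.
Treatment values → pooled ranks: 4.8→1, 3.6→6, 3.4→7, 3.8→5, 2.1→9
Mean rank = (1 + 6 + 7 + 5 + 9) / 5 = 5.60

5.60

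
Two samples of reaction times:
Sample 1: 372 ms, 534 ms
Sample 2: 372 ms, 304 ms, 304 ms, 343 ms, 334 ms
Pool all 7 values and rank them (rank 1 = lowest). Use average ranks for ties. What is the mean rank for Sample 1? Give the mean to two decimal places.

Sorted (ascending): 304, 304, 334, 343, 372, 372, 534
The 2 values of 304 occupy positions 1–2 → average rank (1+2)/2 = 1.5.
The 2 values of 372 occupy positions 5–6 → average rank (5+6)/2 = 5.5.
Sample 1 values → pooled ranks: 372→5.5, 534→7
Mean rank = (5.5 + 7) / 2 = 6.25

6.25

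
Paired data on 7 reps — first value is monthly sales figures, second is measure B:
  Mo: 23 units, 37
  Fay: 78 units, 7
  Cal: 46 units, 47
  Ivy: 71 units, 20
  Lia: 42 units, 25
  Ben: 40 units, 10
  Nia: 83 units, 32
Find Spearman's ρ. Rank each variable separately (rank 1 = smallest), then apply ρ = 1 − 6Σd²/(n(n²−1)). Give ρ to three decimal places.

Ranks of variable 1: 1, 6, 4, 5, 3, 2, 7
Ranks of variable 2: 6, 1, 7, 3, 4, 2, 5
d = r₁ − r₂: -5, 5, -3, 2, -1, 0, 2
d²: 25, 25, 9, 4, 1, 0, 4; Σd² = 68
ρ = 1 − 6·68/(7·48) = 1 − 408/336 = -0.214

-0.214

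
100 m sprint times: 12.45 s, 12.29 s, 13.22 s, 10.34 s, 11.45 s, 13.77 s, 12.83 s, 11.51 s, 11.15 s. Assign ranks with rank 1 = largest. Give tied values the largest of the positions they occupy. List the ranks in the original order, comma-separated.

4, 5, 2, 9, 7, 1, 3, 6, 8

Sorted (descending): 13.77, 13.22, 12.83, 12.45, 12.29, 11.51, 11.45, 11.15, 10.34
No ties — each value takes its position as its rank.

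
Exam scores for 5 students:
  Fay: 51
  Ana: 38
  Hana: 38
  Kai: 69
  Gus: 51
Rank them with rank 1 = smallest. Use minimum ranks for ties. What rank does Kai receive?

5

Sorted (ascending): 38, 38, 51, 51, 69
The 2 values of 38 occupy positions 1–2 → each gets rank 1.
The 2 values of 51 occupy positions 3–4 → each gets rank 3.
Kai has value 69 → rank 5.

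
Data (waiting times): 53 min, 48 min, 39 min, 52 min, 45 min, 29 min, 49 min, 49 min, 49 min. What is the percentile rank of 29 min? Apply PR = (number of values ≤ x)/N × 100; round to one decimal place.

11.1

N = 9.
Strictly below 29: 0. Equal to 29: 1.
PR = 1/9 × 100 = 11.1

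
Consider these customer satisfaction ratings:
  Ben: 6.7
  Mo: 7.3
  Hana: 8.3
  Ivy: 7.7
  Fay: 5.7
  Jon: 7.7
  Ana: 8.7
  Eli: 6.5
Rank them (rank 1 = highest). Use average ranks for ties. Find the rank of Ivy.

3.5

Sorted (descending): 8.7, 8.3, 7.7, 7.7, 7.3, 6.7, 6.5, 5.7
The 2 values of 7.7 occupy positions 3–4 → average rank (3+4)/2 = 3.5.
Ivy has value 7.7 → rank 3.5.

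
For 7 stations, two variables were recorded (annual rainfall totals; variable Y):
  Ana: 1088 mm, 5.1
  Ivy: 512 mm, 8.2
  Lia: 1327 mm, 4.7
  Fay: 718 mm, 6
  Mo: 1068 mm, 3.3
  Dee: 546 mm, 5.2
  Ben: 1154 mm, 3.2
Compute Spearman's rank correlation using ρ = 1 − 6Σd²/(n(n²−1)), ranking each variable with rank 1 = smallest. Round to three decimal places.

-0.786

Ranks of variable 1: 5, 1, 7, 3, 4, 2, 6
Ranks of variable 2: 4, 7, 3, 6, 2, 5, 1
d = r₁ − r₂: 1, -6, 4, -3, 2, -3, 5
d²: 1, 36, 16, 9, 4, 9, 25; Σd² = 100
ρ = 1 − 6·100/(7·48) = 1 − 600/336 = -0.786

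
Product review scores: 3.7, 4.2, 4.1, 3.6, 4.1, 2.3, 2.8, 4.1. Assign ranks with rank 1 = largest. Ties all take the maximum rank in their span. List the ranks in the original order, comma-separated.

5, 1, 4, 6, 4, 8, 7, 4

Sorted (descending): 4.2, 4.1, 4.1, 4.1, 3.7, 3.6, 2.8, 2.3
The 3 values of 4.1 occupy positions 2–4 → each gets rank 4.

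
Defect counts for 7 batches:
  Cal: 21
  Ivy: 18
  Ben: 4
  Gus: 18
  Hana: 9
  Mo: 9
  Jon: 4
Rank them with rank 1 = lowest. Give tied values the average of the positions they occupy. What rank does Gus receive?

Sorted (ascending): 4, 4, 9, 9, 18, 18, 21
The 2 values of 4 occupy positions 1–2 → average rank (1+2)/2 = 1.5.
The 2 values of 9 occupy positions 3–4 → average rank (3+4)/2 = 3.5.
The 2 values of 18 occupy positions 5–6 → average rank (5+6)/2 = 5.5.
Gus has value 18 → rank 5.5.

5.5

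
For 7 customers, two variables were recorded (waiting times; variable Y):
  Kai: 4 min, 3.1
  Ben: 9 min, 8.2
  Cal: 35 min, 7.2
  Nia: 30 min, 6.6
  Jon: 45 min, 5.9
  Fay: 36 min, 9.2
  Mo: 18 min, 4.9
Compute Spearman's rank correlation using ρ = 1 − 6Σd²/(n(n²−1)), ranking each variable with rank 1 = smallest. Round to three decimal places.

0.393

Ranks of variable 1: 1, 2, 5, 4, 7, 6, 3
Ranks of variable 2: 1, 6, 5, 4, 3, 7, 2
d = r₁ − r₂: 0, -4, 0, 0, 4, -1, 1
d²: 0, 16, 0, 0, 16, 1, 1; Σd² = 34
ρ = 1 − 6·34/(7·48) = 1 − 204/336 = 0.393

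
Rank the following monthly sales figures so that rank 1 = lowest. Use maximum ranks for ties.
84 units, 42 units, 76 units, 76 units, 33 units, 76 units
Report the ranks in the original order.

6, 2, 5, 5, 1, 5

Sorted (ascending): 33, 42, 76, 76, 76, 84
The 3 values of 76 occupy positions 3–5 → each gets rank 5.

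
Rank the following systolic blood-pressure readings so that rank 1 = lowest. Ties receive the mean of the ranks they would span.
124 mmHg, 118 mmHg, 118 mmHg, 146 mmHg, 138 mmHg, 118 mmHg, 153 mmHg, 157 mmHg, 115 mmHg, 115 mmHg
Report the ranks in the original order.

Sorted (ascending): 115, 115, 118, 118, 118, 124, 138, 146, 153, 157
The 2 values of 115 occupy positions 1–2 → average rank (1+2)/2 = 1.5.
The 3 values of 118 occupy positions 3–5 → average rank 4.

6, 4, 4, 8, 7, 4, 9, 10, 1.5, 1.5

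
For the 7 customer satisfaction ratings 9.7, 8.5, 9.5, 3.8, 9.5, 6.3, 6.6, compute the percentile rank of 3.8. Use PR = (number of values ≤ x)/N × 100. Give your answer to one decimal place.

N = 7.
Strictly below 3.8: 0. Equal to 3.8: 1.
PR = 1/7 × 100 = 14.3

14.3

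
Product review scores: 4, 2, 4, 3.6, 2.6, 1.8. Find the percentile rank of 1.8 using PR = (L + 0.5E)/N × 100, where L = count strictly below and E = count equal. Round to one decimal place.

N = 6.
Strictly below 1.8: 0. Equal to 1.8: 1.
PR = (0 + 0.5·1)/6 × 100 = 8.3

8.3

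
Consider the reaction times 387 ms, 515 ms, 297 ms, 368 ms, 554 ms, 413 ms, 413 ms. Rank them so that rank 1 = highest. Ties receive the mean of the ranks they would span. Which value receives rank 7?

297

Sorted (descending): 554, 515, 413, 413, 387, 368, 297
The 2 values of 413 occupy positions 3–4 → average rank (3+4)/2 = 3.5.
Rank 7 → value 297.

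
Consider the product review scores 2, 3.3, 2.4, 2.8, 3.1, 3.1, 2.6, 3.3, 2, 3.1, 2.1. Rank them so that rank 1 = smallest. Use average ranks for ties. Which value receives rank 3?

2.1

Sorted (ascending): 2, 2, 2.1, 2.4, 2.6, 2.8, 3.1, 3.1, 3.1, 3.3, 3.3
The 2 values of 2 occupy positions 1–2 → average rank (1+2)/2 = 1.5.
The 3 values of 3.1 occupy positions 7–9 → average rank 8.
The 2 values of 3.3 occupy positions 10–11 → average rank (10+11)/2 = 10.5.
Rank 3 → value 2.1.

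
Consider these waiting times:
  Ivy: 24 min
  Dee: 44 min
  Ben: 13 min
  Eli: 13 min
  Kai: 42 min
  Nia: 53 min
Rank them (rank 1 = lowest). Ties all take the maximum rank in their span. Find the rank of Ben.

Sorted (ascending): 13, 13, 24, 42, 44, 53
The 2 values of 13 occupy positions 1–2 → each gets rank 2.
Ben has value 13 min → rank 2.

2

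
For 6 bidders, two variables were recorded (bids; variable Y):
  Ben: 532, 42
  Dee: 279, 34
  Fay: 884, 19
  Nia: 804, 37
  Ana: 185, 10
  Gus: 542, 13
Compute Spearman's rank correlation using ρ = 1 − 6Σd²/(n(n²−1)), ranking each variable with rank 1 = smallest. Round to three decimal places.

0.257

Ranks of variable 1: 3, 2, 6, 5, 1, 4
Ranks of variable 2: 6, 4, 3, 5, 1, 2
d = r₁ − r₂: -3, -2, 3, 0, 0, 2
d²: 9, 4, 9, 0, 0, 4; Σd² = 26
ρ = 1 − 6·26/(6·35) = 1 − 156/210 = 0.257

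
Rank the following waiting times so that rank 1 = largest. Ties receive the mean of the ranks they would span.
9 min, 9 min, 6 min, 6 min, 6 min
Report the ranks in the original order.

1.5, 1.5, 4, 4, 4

Sorted (descending): 9, 9, 6, 6, 6
The 2 values of 9 occupy positions 1–2 → average rank (1+2)/2 = 1.5.
The 3 values of 6 occupy positions 3–5 → average rank 4.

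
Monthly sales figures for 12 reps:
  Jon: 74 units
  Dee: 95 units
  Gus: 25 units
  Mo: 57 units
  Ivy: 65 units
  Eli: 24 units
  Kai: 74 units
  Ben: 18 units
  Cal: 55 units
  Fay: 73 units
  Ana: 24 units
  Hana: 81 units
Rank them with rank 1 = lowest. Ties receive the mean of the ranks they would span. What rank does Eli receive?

Sorted (ascending): 18, 24, 24, 25, 55, 57, 65, 73, 74, 74, 81, 95
The 2 values of 24 occupy positions 2–3 → average rank (2+3)/2 = 2.5.
The 2 values of 74 occupy positions 9–10 → average rank (9+10)/2 = 9.5.
Eli has value 24 units → rank 2.5.

2.5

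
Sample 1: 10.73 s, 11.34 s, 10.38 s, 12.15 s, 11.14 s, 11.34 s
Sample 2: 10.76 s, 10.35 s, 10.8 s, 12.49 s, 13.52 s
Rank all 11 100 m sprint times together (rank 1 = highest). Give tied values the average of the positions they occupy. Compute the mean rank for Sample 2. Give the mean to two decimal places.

Sorted (descending): 13.52, 12.49, 12.15, 11.34, 11.34, 11.14, 10.8, 10.76, 10.73, 10.38, 10.35
The 2 values of 11.34 occupy positions 4–5 → average rank (4+5)/2 = 4.5.
Sample 2 values → pooled ranks: 10.76→8, 10.35→11, 10.8→7, 12.49→2, 13.52→1
Mean rank = (8 + 11 + 7 + 2 + 1) / 5 = 5.80

5.80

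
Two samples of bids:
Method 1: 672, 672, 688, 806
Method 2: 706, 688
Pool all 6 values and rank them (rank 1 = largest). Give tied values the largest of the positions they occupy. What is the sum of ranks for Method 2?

Sorted (descending): 806, 706, 688, 688, 672, 672
The 2 values of 688 occupy positions 3–4 → each gets rank 4.
The 2 values of 672 occupy positions 5–6 → each gets rank 6.
Method 2 values → pooled ranks: 706→2, 688→4
Rank sum = 2 + 4 = 6

6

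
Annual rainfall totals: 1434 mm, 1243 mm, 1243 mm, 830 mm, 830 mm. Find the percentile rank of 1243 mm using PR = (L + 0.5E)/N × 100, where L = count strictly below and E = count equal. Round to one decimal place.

60.0

N = 5.
Strictly below 1243: 2. Equal to 1243: 2.
PR = (2 + 0.5·2)/5 × 100 = 60.0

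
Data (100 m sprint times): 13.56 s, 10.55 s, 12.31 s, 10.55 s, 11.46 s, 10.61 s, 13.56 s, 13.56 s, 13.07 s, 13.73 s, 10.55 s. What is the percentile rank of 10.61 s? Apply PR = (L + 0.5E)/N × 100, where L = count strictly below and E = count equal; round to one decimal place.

31.8

N = 11.
Strictly below 10.61: 3. Equal to 10.61: 1.
PR = (3 + 0.5·1)/11 × 100 = 31.8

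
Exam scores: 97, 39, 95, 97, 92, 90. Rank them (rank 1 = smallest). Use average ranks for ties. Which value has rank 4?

95

Sorted (ascending): 39, 90, 92, 95, 97, 97
The 2 values of 97 occupy positions 5–6 → average rank (5+6)/2 = 5.5.
Rank 4 → value 95.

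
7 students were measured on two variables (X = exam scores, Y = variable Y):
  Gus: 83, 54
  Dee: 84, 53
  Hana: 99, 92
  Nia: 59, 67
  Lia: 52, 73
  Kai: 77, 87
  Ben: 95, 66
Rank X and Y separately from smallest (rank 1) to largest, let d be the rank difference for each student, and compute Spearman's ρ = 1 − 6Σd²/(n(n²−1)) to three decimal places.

Ranks of variable 1: 4, 5, 7, 2, 1, 3, 6
Ranks of variable 2: 2, 1, 7, 4, 5, 6, 3
d = r₁ − r₂: 2, 4, 0, -2, -4, -3, 3
d²: 4, 16, 0, 4, 16, 9, 9; Σd² = 58
ρ = 1 − 6·58/(7·48) = 1 − 348/336 = -0.036

-0.036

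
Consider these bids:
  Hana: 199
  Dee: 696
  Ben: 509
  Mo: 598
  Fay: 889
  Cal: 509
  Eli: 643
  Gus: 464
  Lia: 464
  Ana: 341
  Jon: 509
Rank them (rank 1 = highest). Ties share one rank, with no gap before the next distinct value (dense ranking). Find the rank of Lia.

Sorted (descending): 889, 696, 643, 598, 509, 509, 509, 464, 464, 341, 199
The 3 values of 509 share dense rank 5.
The 2 values of 464 share dense rank 6.
Remaining distinct values take the next consecutive integers.
Lia has value 464 → rank 6.

6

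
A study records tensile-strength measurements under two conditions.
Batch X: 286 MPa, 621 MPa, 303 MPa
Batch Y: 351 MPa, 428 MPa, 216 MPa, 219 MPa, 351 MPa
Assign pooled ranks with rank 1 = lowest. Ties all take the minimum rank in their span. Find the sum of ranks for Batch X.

15

Sorted (ascending): 216, 219, 286, 303, 351, 351, 428, 621
The 2 values of 351 occupy positions 5–6 → each gets rank 5.
Batch X values → pooled ranks: 286→3, 621→8, 303→4
Rank sum = 3 + 8 + 4 = 15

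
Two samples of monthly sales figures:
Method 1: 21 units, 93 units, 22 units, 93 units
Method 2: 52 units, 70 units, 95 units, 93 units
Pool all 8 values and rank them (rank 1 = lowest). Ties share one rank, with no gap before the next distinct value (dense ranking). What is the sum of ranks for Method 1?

13

Sorted (ascending): 21, 22, 52, 70, 93, 93, 93, 95
The 3 values of 93 share dense rank 5.
Remaining distinct values take the next consecutive integers.
Method 1 values → pooled ranks: 21→1, 93→5, 22→2, 93→5
Rank sum = 1 + 5 + 2 + 5 = 13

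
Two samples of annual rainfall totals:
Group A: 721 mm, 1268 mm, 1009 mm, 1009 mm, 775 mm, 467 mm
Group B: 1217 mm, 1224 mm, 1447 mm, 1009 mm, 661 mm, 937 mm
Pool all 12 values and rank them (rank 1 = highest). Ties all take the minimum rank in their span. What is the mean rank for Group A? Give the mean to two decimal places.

7.17

Sorted (descending): 1447, 1268, 1224, 1217, 1009, 1009, 1009, 937, 775, 721, 661, 467
The 3 values of 1009 occupy positions 5–7 → each gets rank 5.
Group A values → pooled ranks: 721→10, 1268→2, 1009→5, 1009→5, 775→9, 467→12
Mean rank = (10 + 2 + 5 + 5 + 9 + 12) / 6 = 7.17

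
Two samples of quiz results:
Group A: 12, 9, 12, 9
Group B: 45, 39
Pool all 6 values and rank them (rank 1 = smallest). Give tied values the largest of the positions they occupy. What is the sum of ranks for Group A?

Sorted (ascending): 9, 9, 12, 12, 39, 45
The 2 values of 9 occupy positions 1–2 → each gets rank 2.
The 2 values of 12 occupy positions 3–4 → each gets rank 4.
Group A values → pooled ranks: 12→4, 9→2, 12→4, 9→2
Rank sum = 4 + 2 + 4 + 2 = 12

12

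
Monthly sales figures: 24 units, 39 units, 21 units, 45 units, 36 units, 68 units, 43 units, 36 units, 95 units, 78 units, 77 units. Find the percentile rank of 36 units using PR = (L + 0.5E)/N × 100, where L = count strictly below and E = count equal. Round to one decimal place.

27.3

N = 11.
Strictly below 36: 2. Equal to 36: 2.
PR = (2 + 0.5·2)/11 × 100 = 27.3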